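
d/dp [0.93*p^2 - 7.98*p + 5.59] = 1.86*p - 7.98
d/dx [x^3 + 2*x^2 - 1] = x*(3*x + 4)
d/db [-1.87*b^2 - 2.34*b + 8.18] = -3.74*b - 2.34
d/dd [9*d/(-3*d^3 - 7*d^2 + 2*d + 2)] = 9*(6*d^3 + 7*d^2 + 2)/(9*d^6 + 42*d^5 + 37*d^4 - 40*d^3 - 24*d^2 + 8*d + 4)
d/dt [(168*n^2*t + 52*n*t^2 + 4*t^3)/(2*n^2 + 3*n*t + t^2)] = 4*(84*n^4 + 52*n^3*t + 3*n^2*t^2 + 6*n*t^3 + t^4)/(4*n^4 + 12*n^3*t + 13*n^2*t^2 + 6*n*t^3 + t^4)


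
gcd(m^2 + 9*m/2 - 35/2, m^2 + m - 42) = m + 7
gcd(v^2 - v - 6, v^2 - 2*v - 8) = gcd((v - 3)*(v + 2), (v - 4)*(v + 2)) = v + 2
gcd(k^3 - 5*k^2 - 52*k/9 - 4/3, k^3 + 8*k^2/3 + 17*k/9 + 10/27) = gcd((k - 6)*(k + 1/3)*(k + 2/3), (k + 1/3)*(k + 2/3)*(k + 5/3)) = k^2 + k + 2/9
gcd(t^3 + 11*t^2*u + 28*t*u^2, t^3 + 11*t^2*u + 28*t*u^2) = t^3 + 11*t^2*u + 28*t*u^2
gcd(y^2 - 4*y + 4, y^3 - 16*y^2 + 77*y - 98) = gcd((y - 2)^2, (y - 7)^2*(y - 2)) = y - 2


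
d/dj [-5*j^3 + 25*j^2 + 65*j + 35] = -15*j^2 + 50*j + 65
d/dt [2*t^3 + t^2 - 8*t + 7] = 6*t^2 + 2*t - 8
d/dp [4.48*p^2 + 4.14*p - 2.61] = 8.96*p + 4.14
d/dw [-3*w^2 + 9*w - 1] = 9 - 6*w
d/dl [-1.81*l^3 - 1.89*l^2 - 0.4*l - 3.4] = -5.43*l^2 - 3.78*l - 0.4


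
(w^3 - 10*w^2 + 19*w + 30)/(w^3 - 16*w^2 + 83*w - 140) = (w^2 - 5*w - 6)/(w^2 - 11*w + 28)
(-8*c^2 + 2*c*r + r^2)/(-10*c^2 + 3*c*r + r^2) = (4*c + r)/(5*c + r)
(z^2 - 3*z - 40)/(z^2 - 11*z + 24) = (z + 5)/(z - 3)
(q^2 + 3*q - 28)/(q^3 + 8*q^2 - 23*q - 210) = (q - 4)/(q^2 + q - 30)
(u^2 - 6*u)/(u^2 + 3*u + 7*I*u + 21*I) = u*(u - 6)/(u^2 + u*(3 + 7*I) + 21*I)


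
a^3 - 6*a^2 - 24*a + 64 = (a - 8)*(a - 2)*(a + 4)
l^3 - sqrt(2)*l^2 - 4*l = l*(l - 2*sqrt(2))*(l + sqrt(2))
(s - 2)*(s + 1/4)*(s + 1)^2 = s^4 + s^3/4 - 3*s^2 - 11*s/4 - 1/2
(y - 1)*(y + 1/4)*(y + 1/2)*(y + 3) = y^4 + 11*y^3/4 - 11*y^2/8 - 2*y - 3/8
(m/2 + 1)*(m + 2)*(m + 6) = m^3/2 + 5*m^2 + 14*m + 12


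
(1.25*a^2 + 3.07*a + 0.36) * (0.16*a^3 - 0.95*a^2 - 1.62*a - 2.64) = 0.2*a^5 - 0.6963*a^4 - 4.8839*a^3 - 8.6154*a^2 - 8.688*a - 0.9504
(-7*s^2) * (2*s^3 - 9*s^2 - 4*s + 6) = -14*s^5 + 63*s^4 + 28*s^3 - 42*s^2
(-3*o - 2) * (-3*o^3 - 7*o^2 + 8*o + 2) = 9*o^4 + 27*o^3 - 10*o^2 - 22*o - 4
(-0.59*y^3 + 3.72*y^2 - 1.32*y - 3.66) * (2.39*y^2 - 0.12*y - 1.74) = -1.4101*y^5 + 8.9616*y^4 - 2.5746*y^3 - 15.0618*y^2 + 2.736*y + 6.3684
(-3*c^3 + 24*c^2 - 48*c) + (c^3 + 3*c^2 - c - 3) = -2*c^3 + 27*c^2 - 49*c - 3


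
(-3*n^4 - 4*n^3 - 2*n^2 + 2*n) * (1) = -3*n^4 - 4*n^3 - 2*n^2 + 2*n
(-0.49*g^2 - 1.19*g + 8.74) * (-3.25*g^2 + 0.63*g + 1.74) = 1.5925*g^4 + 3.5588*g^3 - 30.0073*g^2 + 3.4356*g + 15.2076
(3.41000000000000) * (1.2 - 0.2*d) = 4.092 - 0.682*d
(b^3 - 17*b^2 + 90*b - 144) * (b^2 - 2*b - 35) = b^5 - 19*b^4 + 89*b^3 + 271*b^2 - 2862*b + 5040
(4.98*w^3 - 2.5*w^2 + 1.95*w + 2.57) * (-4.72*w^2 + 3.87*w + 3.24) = -23.5056*w^5 + 31.0726*w^4 - 2.7438*w^3 - 12.6839*w^2 + 16.2639*w + 8.3268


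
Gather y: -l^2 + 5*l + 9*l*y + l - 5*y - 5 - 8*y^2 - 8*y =-l^2 + 6*l - 8*y^2 + y*(9*l - 13) - 5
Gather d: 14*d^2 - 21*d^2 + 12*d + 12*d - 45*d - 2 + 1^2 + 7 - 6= -7*d^2 - 21*d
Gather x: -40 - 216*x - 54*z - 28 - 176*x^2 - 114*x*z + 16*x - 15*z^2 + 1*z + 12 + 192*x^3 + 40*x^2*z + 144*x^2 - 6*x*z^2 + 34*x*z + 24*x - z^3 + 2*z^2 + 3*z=192*x^3 + x^2*(40*z - 32) + x*(-6*z^2 - 80*z - 176) - z^3 - 13*z^2 - 50*z - 56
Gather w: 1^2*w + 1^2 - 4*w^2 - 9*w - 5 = -4*w^2 - 8*w - 4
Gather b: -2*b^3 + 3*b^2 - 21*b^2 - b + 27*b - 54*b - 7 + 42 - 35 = -2*b^3 - 18*b^2 - 28*b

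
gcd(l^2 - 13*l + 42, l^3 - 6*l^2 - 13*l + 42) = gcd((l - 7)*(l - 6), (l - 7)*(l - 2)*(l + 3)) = l - 7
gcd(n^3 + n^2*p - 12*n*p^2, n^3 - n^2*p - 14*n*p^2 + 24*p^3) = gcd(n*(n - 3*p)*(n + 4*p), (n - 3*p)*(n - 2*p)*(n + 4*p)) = -n^2 - n*p + 12*p^2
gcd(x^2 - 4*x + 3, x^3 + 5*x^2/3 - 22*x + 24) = x - 3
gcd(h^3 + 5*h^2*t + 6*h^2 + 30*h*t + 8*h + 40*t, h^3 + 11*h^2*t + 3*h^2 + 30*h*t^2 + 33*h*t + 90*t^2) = h + 5*t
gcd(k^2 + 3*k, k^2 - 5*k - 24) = k + 3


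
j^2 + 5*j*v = j*(j + 5*v)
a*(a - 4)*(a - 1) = a^3 - 5*a^2 + 4*a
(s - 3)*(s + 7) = s^2 + 4*s - 21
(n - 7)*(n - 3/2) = n^2 - 17*n/2 + 21/2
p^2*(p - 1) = p^3 - p^2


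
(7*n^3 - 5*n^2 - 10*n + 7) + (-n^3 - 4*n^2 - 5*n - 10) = 6*n^3 - 9*n^2 - 15*n - 3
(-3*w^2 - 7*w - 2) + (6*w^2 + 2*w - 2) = 3*w^2 - 5*w - 4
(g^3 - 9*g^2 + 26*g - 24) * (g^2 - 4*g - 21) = g^5 - 13*g^4 + 41*g^3 + 61*g^2 - 450*g + 504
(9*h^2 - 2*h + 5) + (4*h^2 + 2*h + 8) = 13*h^2 + 13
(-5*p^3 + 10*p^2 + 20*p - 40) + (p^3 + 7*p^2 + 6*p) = -4*p^3 + 17*p^2 + 26*p - 40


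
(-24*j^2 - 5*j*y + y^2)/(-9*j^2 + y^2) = (-8*j + y)/(-3*j + y)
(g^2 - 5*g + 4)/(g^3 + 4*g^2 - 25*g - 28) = (g - 1)/(g^2 + 8*g + 7)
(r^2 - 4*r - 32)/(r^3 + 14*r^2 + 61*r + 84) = (r - 8)/(r^2 + 10*r + 21)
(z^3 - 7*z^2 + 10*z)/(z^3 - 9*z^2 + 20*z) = (z - 2)/(z - 4)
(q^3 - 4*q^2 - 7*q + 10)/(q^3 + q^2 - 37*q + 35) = (q + 2)/(q + 7)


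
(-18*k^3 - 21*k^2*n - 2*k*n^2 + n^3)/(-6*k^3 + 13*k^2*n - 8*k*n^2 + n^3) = (3*k^2 + 4*k*n + n^2)/(k^2 - 2*k*n + n^2)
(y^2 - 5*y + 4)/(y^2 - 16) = (y - 1)/(y + 4)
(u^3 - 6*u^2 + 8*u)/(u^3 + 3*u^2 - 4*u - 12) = u*(u - 4)/(u^2 + 5*u + 6)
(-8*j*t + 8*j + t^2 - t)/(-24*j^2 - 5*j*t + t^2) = (t - 1)/(3*j + t)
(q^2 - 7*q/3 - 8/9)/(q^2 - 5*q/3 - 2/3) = (q - 8/3)/(q - 2)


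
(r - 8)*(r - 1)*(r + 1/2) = r^3 - 17*r^2/2 + 7*r/2 + 4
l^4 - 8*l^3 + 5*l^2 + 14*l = l*(l - 7)*(l - 2)*(l + 1)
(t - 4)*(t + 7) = t^2 + 3*t - 28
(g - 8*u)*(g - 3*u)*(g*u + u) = g^3*u - 11*g^2*u^2 + g^2*u + 24*g*u^3 - 11*g*u^2 + 24*u^3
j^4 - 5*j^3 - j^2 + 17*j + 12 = (j - 4)*(j - 3)*(j + 1)^2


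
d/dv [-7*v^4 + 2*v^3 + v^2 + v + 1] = -28*v^3 + 6*v^2 + 2*v + 1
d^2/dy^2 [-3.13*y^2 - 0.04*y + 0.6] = -6.26000000000000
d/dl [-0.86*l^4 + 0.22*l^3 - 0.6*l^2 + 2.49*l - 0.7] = -3.44*l^3 + 0.66*l^2 - 1.2*l + 2.49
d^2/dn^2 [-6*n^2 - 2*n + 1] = -12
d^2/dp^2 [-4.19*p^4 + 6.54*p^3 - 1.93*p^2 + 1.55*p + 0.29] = -50.28*p^2 + 39.24*p - 3.86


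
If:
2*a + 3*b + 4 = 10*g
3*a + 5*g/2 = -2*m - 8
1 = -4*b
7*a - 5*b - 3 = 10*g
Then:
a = 1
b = -1/4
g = 21/40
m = -197/32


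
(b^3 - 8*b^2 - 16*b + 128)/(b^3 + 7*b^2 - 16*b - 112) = (b - 8)/(b + 7)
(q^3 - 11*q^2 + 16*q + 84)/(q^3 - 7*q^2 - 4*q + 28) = (q - 6)/(q - 2)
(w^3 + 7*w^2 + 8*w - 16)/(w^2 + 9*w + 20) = (w^2 + 3*w - 4)/(w + 5)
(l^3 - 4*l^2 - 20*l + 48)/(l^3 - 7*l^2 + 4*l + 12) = (l + 4)/(l + 1)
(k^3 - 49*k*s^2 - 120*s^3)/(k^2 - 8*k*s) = k + 8*s + 15*s^2/k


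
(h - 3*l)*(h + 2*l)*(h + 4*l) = h^3 + 3*h^2*l - 10*h*l^2 - 24*l^3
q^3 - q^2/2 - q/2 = q*(q - 1)*(q + 1/2)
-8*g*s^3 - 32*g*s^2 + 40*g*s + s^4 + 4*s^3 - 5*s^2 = s*(-8*g + s)*(s - 1)*(s + 5)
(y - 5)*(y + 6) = y^2 + y - 30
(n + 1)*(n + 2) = n^2 + 3*n + 2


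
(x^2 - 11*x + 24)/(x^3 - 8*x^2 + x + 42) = (x - 8)/(x^2 - 5*x - 14)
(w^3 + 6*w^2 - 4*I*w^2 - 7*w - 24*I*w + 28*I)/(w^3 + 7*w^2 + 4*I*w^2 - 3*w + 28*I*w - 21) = (w^2 - w*(1 + 4*I) + 4*I)/(w^2 + 4*I*w - 3)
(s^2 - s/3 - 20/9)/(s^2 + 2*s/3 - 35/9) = (3*s + 4)/(3*s + 7)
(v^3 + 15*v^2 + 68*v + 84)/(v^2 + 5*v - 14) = (v^2 + 8*v + 12)/(v - 2)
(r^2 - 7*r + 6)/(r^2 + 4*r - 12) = (r^2 - 7*r + 6)/(r^2 + 4*r - 12)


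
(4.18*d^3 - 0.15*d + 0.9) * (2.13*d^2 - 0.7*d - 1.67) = 8.9034*d^5 - 2.926*d^4 - 7.3001*d^3 + 2.022*d^2 - 0.3795*d - 1.503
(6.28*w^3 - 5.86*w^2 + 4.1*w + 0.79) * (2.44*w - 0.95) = 15.3232*w^4 - 20.2644*w^3 + 15.571*w^2 - 1.9674*w - 0.7505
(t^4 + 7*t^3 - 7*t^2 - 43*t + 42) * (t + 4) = t^5 + 11*t^4 + 21*t^3 - 71*t^2 - 130*t + 168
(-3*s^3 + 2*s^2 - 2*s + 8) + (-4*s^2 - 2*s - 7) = -3*s^3 - 2*s^2 - 4*s + 1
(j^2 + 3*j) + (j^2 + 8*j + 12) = 2*j^2 + 11*j + 12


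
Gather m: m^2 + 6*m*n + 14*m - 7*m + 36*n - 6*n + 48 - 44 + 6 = m^2 + m*(6*n + 7) + 30*n + 10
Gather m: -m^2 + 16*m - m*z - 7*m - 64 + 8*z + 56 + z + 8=-m^2 + m*(9 - z) + 9*z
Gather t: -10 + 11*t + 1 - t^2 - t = -t^2 + 10*t - 9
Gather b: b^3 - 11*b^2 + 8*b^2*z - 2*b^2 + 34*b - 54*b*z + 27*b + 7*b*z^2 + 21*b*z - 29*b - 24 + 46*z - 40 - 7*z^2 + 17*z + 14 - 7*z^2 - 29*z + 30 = b^3 + b^2*(8*z - 13) + b*(7*z^2 - 33*z + 32) - 14*z^2 + 34*z - 20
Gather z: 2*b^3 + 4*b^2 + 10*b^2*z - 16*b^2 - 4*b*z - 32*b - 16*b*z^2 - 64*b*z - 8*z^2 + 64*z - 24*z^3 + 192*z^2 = 2*b^3 - 12*b^2 - 32*b - 24*z^3 + z^2*(184 - 16*b) + z*(10*b^2 - 68*b + 64)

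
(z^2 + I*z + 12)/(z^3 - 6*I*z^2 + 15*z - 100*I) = (z - 3*I)/(z^2 - 10*I*z - 25)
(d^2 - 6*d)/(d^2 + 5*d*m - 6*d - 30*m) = d/(d + 5*m)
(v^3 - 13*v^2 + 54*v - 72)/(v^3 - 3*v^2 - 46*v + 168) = (v - 3)/(v + 7)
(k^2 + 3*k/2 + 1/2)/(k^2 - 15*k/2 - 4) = (k + 1)/(k - 8)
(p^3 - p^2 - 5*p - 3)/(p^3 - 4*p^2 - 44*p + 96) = (p^3 - p^2 - 5*p - 3)/(p^3 - 4*p^2 - 44*p + 96)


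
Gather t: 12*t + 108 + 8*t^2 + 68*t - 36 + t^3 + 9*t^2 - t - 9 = t^3 + 17*t^2 + 79*t + 63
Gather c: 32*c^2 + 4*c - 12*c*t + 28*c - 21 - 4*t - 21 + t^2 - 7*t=32*c^2 + c*(32 - 12*t) + t^2 - 11*t - 42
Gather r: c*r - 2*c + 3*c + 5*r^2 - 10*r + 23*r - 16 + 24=c + 5*r^2 + r*(c + 13) + 8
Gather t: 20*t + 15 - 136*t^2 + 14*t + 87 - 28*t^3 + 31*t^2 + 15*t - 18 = -28*t^3 - 105*t^2 + 49*t + 84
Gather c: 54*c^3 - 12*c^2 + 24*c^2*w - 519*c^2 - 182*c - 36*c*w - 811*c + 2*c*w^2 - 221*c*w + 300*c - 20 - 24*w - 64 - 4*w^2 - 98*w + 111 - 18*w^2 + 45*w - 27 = 54*c^3 + c^2*(24*w - 531) + c*(2*w^2 - 257*w - 693) - 22*w^2 - 77*w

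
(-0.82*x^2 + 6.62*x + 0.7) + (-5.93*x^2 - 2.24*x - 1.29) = -6.75*x^2 + 4.38*x - 0.59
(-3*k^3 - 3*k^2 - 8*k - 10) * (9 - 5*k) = 15*k^4 - 12*k^3 + 13*k^2 - 22*k - 90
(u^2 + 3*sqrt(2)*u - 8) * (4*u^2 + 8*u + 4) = 4*u^4 + 8*u^3 + 12*sqrt(2)*u^3 - 28*u^2 + 24*sqrt(2)*u^2 - 64*u + 12*sqrt(2)*u - 32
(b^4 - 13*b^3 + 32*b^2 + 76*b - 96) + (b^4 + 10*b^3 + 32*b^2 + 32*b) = 2*b^4 - 3*b^3 + 64*b^2 + 108*b - 96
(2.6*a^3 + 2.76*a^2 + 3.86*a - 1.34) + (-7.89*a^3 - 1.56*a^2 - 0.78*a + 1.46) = -5.29*a^3 + 1.2*a^2 + 3.08*a + 0.12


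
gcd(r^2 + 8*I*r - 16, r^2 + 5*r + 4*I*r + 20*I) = r + 4*I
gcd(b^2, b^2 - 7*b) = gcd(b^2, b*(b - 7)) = b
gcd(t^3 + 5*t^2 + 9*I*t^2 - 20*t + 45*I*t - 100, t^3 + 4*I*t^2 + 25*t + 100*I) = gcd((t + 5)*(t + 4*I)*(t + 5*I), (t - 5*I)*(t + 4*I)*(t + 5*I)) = t^2 + 9*I*t - 20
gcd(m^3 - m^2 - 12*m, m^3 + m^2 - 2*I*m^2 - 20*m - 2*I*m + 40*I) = m - 4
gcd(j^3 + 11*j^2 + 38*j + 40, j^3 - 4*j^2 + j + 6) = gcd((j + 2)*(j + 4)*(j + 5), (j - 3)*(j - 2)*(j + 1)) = 1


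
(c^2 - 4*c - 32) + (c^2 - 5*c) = 2*c^2 - 9*c - 32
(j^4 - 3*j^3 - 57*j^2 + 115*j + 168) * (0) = 0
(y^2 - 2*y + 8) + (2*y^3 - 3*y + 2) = 2*y^3 + y^2 - 5*y + 10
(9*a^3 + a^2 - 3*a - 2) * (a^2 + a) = 9*a^5 + 10*a^4 - 2*a^3 - 5*a^2 - 2*a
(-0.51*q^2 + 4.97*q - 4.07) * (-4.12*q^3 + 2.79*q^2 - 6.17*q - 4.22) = 2.1012*q^5 - 21.8993*q^4 + 33.7814*q^3 - 39.868*q^2 + 4.1385*q + 17.1754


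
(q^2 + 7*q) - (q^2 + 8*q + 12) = -q - 12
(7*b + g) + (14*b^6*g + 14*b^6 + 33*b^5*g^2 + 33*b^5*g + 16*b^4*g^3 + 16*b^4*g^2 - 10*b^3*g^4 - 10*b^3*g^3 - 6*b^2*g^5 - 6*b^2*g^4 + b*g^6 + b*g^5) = 14*b^6*g + 14*b^6 + 33*b^5*g^2 + 33*b^5*g + 16*b^4*g^3 + 16*b^4*g^2 - 10*b^3*g^4 - 10*b^3*g^3 - 6*b^2*g^5 - 6*b^2*g^4 + b*g^6 + b*g^5 + 7*b + g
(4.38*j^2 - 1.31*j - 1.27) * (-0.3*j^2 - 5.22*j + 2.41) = -1.314*j^4 - 22.4706*j^3 + 17.775*j^2 + 3.4723*j - 3.0607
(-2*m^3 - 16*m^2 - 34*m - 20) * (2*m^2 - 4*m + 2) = -4*m^5 - 24*m^4 - 8*m^3 + 64*m^2 + 12*m - 40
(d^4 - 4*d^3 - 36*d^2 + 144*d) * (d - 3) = d^5 - 7*d^4 - 24*d^3 + 252*d^2 - 432*d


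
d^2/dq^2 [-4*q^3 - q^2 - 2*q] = -24*q - 2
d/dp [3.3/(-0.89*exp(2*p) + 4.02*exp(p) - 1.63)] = (5.874*exp(p) - 13.266)*exp(p)/(0.89*exp(2*p) - 4.02*exp(p) + 1.63)^2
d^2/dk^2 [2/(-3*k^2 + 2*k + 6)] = 4*(-9*k^2 + 6*k + 4*(3*k - 1)^2 + 18)/(-3*k^2 + 2*k + 6)^3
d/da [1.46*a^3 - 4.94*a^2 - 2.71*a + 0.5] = 4.38*a^2 - 9.88*a - 2.71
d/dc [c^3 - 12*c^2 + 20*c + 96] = 3*c^2 - 24*c + 20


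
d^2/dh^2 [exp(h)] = exp(h)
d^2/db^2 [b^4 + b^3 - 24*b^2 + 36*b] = 12*b^2 + 6*b - 48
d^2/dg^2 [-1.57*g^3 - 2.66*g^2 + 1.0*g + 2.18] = -9.42*g - 5.32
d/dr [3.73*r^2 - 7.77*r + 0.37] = 7.46*r - 7.77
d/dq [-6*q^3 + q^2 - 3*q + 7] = -18*q^2 + 2*q - 3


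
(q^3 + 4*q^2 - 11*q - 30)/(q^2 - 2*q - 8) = (q^2 + 2*q - 15)/(q - 4)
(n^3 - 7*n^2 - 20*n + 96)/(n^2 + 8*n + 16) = (n^2 - 11*n + 24)/(n + 4)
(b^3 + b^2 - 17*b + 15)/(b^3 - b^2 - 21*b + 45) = (b - 1)/(b - 3)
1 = 1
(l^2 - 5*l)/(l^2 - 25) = l/(l + 5)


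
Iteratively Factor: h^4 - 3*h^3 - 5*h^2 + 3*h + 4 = (h + 1)*(h^3 - 4*h^2 - h + 4) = (h - 4)*(h + 1)*(h^2 - 1) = (h - 4)*(h - 1)*(h + 1)*(h + 1)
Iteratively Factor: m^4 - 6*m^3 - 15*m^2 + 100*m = (m + 4)*(m^3 - 10*m^2 + 25*m) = m*(m + 4)*(m^2 - 10*m + 25) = m*(m - 5)*(m + 4)*(m - 5)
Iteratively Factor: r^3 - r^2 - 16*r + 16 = (r - 1)*(r^2 - 16) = (r - 4)*(r - 1)*(r + 4)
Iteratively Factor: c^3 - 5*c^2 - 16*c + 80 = (c + 4)*(c^2 - 9*c + 20) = (c - 5)*(c + 4)*(c - 4)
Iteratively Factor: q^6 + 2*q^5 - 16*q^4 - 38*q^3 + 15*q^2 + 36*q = (q + 1)*(q^5 + q^4 - 17*q^3 - 21*q^2 + 36*q) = (q + 1)*(q + 3)*(q^4 - 2*q^3 - 11*q^2 + 12*q) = (q + 1)*(q + 3)^2*(q^3 - 5*q^2 + 4*q) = q*(q + 1)*(q + 3)^2*(q^2 - 5*q + 4) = q*(q - 4)*(q + 1)*(q + 3)^2*(q - 1)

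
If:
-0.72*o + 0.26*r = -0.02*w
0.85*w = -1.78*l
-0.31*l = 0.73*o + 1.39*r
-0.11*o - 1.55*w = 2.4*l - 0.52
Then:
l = -0.61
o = 0.07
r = 0.10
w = 1.27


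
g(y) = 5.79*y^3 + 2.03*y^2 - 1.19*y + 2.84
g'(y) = 17.37*y^2 + 4.06*y - 1.19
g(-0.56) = 3.13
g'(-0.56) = 1.98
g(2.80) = 142.53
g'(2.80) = 146.36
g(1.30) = 17.44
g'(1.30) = 33.44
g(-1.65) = -15.68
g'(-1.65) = 39.40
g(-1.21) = -3.01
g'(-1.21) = 19.33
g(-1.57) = -12.69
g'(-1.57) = 35.25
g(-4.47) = -468.41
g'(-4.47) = 327.73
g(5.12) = 827.08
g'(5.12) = 474.94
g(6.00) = 1319.42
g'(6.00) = 648.49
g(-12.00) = -9695.68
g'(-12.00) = 2451.37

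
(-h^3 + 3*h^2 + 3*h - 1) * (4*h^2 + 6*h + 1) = -4*h^5 + 6*h^4 + 29*h^3 + 17*h^2 - 3*h - 1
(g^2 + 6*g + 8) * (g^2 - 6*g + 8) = g^4 - 20*g^2 + 64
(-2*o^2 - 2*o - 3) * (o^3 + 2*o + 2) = -2*o^5 - 2*o^4 - 7*o^3 - 8*o^2 - 10*o - 6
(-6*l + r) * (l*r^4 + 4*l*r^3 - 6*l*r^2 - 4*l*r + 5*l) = -6*l^2*r^4 - 24*l^2*r^3 + 36*l^2*r^2 + 24*l^2*r - 30*l^2 + l*r^5 + 4*l*r^4 - 6*l*r^3 - 4*l*r^2 + 5*l*r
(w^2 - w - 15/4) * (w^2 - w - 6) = w^4 - 2*w^3 - 35*w^2/4 + 39*w/4 + 45/2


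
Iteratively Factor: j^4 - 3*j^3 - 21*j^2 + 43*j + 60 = (j + 1)*(j^3 - 4*j^2 - 17*j + 60) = (j - 3)*(j + 1)*(j^2 - j - 20) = (j - 3)*(j + 1)*(j + 4)*(j - 5)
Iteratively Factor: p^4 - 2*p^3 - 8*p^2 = (p - 4)*(p^3 + 2*p^2) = p*(p - 4)*(p^2 + 2*p) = p^2*(p - 4)*(p + 2)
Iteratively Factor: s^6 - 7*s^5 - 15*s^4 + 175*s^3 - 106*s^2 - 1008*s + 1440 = (s + 4)*(s^5 - 11*s^4 + 29*s^3 + 59*s^2 - 342*s + 360) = (s - 4)*(s + 4)*(s^4 - 7*s^3 + s^2 + 63*s - 90) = (s - 5)*(s - 4)*(s + 4)*(s^3 - 2*s^2 - 9*s + 18) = (s - 5)*(s - 4)*(s - 2)*(s + 4)*(s^2 - 9) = (s - 5)*(s - 4)*(s - 3)*(s - 2)*(s + 4)*(s + 3)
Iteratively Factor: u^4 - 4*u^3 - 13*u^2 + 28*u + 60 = (u + 2)*(u^3 - 6*u^2 - u + 30) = (u + 2)^2*(u^2 - 8*u + 15) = (u - 5)*(u + 2)^2*(u - 3)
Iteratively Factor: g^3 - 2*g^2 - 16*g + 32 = (g + 4)*(g^2 - 6*g + 8) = (g - 2)*(g + 4)*(g - 4)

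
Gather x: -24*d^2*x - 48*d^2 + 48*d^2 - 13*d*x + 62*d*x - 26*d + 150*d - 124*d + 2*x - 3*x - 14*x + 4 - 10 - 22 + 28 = x*(-24*d^2 + 49*d - 15)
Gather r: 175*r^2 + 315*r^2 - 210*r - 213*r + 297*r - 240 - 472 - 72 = 490*r^2 - 126*r - 784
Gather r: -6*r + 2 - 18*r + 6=8 - 24*r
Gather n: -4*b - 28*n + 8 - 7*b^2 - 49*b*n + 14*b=-7*b^2 + 10*b + n*(-49*b - 28) + 8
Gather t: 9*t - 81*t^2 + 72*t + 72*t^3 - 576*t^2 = 72*t^3 - 657*t^2 + 81*t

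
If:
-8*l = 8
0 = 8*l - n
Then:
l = -1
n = -8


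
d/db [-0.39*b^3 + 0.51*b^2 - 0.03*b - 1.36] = -1.17*b^2 + 1.02*b - 0.03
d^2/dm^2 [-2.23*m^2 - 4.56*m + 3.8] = -4.46000000000000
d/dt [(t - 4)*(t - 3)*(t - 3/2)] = 3*t^2 - 17*t + 45/2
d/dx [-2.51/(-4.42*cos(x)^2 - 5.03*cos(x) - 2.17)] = (22.1884*cos(x) + 12.6253)*sin(x)/(4.42*cos(x)^2 + 5.03*cos(x) + 2.17)^2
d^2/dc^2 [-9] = 0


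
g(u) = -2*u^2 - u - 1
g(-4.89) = -43.93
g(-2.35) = -9.70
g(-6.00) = -67.00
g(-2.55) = -11.46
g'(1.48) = -6.92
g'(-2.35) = 8.40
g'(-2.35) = 8.40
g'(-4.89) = 18.56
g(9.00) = -172.00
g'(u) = -4*u - 1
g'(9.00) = -37.00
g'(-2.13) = 7.52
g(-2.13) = -7.94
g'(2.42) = -10.68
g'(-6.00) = 23.00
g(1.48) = -6.86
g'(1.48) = -6.92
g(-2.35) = -9.70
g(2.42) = -15.13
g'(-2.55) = 9.20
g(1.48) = -6.86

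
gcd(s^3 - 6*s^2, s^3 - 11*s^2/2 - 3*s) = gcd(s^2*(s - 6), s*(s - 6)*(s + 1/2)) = s^2 - 6*s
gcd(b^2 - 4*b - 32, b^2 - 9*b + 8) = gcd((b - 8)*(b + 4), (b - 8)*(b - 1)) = b - 8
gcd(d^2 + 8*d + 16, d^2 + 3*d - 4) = d + 4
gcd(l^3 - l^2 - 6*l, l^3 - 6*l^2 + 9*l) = l^2 - 3*l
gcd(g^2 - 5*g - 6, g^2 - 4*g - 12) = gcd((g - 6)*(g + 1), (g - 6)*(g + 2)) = g - 6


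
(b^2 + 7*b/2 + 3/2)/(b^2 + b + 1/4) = 2*(b + 3)/(2*b + 1)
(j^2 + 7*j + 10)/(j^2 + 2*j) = (j + 5)/j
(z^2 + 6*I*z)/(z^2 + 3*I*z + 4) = z*(z + 6*I)/(z^2 + 3*I*z + 4)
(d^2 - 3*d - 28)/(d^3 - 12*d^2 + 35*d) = (d + 4)/(d*(d - 5))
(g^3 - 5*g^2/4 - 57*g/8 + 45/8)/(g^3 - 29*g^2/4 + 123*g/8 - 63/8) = (2*g + 5)/(2*g - 7)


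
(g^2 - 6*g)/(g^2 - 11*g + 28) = g*(g - 6)/(g^2 - 11*g + 28)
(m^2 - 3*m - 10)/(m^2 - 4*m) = (m^2 - 3*m - 10)/(m*(m - 4))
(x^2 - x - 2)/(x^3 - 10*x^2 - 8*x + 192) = (x^2 - x - 2)/(x^3 - 10*x^2 - 8*x + 192)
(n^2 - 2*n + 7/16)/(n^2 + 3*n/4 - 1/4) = (n - 7/4)/(n + 1)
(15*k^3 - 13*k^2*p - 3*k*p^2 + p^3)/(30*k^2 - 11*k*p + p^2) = (-3*k^2 + 2*k*p + p^2)/(-6*k + p)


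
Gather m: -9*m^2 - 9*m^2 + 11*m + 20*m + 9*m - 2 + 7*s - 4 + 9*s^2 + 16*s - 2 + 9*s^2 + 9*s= -18*m^2 + 40*m + 18*s^2 + 32*s - 8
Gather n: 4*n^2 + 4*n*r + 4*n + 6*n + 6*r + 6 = 4*n^2 + n*(4*r + 10) + 6*r + 6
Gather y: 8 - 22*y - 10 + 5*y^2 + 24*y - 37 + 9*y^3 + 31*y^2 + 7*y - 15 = 9*y^3 + 36*y^2 + 9*y - 54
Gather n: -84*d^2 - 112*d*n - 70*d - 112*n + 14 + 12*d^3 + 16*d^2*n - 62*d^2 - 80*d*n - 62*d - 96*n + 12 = 12*d^3 - 146*d^2 - 132*d + n*(16*d^2 - 192*d - 208) + 26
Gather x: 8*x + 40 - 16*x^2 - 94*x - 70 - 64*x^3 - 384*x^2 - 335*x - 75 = -64*x^3 - 400*x^2 - 421*x - 105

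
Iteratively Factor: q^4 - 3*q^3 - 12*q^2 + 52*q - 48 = (q + 4)*(q^3 - 7*q^2 + 16*q - 12) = (q - 3)*(q + 4)*(q^2 - 4*q + 4) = (q - 3)*(q - 2)*(q + 4)*(q - 2)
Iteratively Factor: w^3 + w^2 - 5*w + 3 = (w - 1)*(w^2 + 2*w - 3) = (w - 1)*(w + 3)*(w - 1)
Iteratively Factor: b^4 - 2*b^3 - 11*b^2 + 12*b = (b - 4)*(b^3 + 2*b^2 - 3*b) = b*(b - 4)*(b^2 + 2*b - 3) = b*(b - 4)*(b + 3)*(b - 1)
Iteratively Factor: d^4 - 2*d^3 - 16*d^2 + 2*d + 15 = (d - 5)*(d^3 + 3*d^2 - d - 3) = (d - 5)*(d + 1)*(d^2 + 2*d - 3) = (d - 5)*(d + 1)*(d + 3)*(d - 1)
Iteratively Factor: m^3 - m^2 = (m)*(m^2 - m) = m*(m - 1)*(m)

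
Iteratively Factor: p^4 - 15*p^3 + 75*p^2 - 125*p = (p)*(p^3 - 15*p^2 + 75*p - 125) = p*(p - 5)*(p^2 - 10*p + 25) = p*(p - 5)^2*(p - 5)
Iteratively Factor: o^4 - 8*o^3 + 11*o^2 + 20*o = (o - 4)*(o^3 - 4*o^2 - 5*o) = (o - 5)*(o - 4)*(o^2 + o) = (o - 5)*(o - 4)*(o + 1)*(o)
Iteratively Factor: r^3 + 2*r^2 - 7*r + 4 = (r - 1)*(r^2 + 3*r - 4) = (r - 1)*(r + 4)*(r - 1)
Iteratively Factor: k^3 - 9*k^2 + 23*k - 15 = (k - 1)*(k^2 - 8*k + 15) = (k - 3)*(k - 1)*(k - 5)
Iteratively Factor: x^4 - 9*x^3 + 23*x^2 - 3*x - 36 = (x + 1)*(x^3 - 10*x^2 + 33*x - 36) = (x - 3)*(x + 1)*(x^2 - 7*x + 12) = (x - 3)^2*(x + 1)*(x - 4)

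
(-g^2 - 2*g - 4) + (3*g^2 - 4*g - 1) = 2*g^2 - 6*g - 5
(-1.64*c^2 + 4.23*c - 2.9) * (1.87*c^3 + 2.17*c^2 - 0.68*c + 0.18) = -3.0668*c^5 + 4.3513*c^4 + 4.8713*c^3 - 9.4646*c^2 + 2.7334*c - 0.522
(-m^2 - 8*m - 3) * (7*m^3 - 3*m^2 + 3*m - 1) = -7*m^5 - 53*m^4 - 14*m^2 - m + 3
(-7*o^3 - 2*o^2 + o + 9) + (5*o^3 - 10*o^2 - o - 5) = -2*o^3 - 12*o^2 + 4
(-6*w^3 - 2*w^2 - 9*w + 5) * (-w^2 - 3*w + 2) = 6*w^5 + 20*w^4 + 3*w^3 + 18*w^2 - 33*w + 10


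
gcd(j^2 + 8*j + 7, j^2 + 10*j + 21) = j + 7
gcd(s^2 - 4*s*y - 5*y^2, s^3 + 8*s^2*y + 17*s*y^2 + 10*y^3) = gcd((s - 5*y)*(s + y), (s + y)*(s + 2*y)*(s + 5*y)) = s + y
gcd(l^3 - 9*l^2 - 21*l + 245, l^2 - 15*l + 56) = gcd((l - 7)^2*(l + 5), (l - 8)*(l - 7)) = l - 7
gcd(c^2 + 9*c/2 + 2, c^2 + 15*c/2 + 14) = c + 4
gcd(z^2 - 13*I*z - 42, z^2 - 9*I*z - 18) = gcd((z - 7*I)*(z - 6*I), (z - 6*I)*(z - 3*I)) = z - 6*I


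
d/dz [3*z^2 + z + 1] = 6*z + 1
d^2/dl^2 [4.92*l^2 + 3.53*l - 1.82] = 9.84000000000000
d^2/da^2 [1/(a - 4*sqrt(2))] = 2/(a - 4*sqrt(2))^3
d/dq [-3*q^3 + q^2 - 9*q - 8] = -9*q^2 + 2*q - 9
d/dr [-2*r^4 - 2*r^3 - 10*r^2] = 2*r*(-4*r^2 - 3*r - 10)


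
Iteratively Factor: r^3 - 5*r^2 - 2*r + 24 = (r - 3)*(r^2 - 2*r - 8) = (r - 4)*(r - 3)*(r + 2)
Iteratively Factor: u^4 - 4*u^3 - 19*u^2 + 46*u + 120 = (u + 2)*(u^3 - 6*u^2 - 7*u + 60) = (u - 5)*(u + 2)*(u^2 - u - 12) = (u - 5)*(u - 4)*(u + 2)*(u + 3)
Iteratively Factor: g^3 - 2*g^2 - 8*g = (g + 2)*(g^2 - 4*g) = g*(g + 2)*(g - 4)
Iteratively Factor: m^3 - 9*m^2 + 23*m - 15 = (m - 3)*(m^2 - 6*m + 5) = (m - 3)*(m - 1)*(m - 5)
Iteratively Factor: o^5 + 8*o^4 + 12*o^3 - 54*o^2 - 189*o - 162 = (o - 3)*(o^4 + 11*o^3 + 45*o^2 + 81*o + 54) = (o - 3)*(o + 3)*(o^3 + 8*o^2 + 21*o + 18) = (o - 3)*(o + 2)*(o + 3)*(o^2 + 6*o + 9) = (o - 3)*(o + 2)*(o + 3)^2*(o + 3)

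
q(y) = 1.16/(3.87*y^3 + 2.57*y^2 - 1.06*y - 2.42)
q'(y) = 1.16*(-11.61*y^2 - 5.14*y + 1.06)/(3.87*y^3 + 2.57*y^2 - 1.06*y - 2.42)^2 = (-13.4676*y^2 - 5.9624*y + 1.2296)/(3.87*y^3 + 2.57*y^2 - 1.06*y - 2.42)^2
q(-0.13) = -0.52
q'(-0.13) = 0.35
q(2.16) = 0.03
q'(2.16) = -0.03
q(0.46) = -0.58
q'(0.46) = -1.10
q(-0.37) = -0.62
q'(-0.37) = 0.45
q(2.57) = 0.01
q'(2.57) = -0.02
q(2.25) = 0.02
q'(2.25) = -0.03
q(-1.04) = -0.40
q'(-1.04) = -0.85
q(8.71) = 0.00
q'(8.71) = -0.00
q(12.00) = 0.00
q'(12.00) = -0.00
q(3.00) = 0.01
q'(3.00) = -0.01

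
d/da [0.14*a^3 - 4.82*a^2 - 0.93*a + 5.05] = 0.42*a^2 - 9.64*a - 0.93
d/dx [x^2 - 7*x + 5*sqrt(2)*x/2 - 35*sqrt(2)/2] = 2*x - 7 + 5*sqrt(2)/2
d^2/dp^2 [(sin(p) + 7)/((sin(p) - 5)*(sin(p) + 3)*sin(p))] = (-4*sin(p)^4 - 57*sin(p)^3 + 96*sin(p)^2 + 200*sin(p) - 816 - 2037/sin(p) + 1260/sin(p)^2 + 3150/sin(p)^3)/((sin(p) - 5)^3*(sin(p) + 3)^3)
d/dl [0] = 0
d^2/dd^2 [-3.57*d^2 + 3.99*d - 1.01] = -7.14000000000000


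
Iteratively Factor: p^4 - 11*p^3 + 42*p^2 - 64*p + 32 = (p - 4)*(p^3 - 7*p^2 + 14*p - 8) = (p - 4)^2*(p^2 - 3*p + 2) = (p - 4)^2*(p - 2)*(p - 1)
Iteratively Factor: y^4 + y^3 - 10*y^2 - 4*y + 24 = (y - 2)*(y^3 + 3*y^2 - 4*y - 12) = (y - 2)*(y + 3)*(y^2 - 4) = (y - 2)^2*(y + 3)*(y + 2)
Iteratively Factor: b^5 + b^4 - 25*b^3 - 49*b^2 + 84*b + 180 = (b + 3)*(b^4 - 2*b^3 - 19*b^2 + 8*b + 60) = (b + 3)^2*(b^3 - 5*b^2 - 4*b + 20) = (b - 5)*(b + 3)^2*(b^2 - 4) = (b - 5)*(b - 2)*(b + 3)^2*(b + 2)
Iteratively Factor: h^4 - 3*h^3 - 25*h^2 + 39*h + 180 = (h - 5)*(h^3 + 2*h^2 - 15*h - 36) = (h - 5)*(h + 3)*(h^2 - h - 12) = (h - 5)*(h + 3)^2*(h - 4)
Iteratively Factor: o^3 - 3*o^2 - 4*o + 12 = (o - 2)*(o^2 - o - 6) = (o - 2)*(o + 2)*(o - 3)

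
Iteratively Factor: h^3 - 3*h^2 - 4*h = (h + 1)*(h^2 - 4*h) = h*(h + 1)*(h - 4)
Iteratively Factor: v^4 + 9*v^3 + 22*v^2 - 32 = (v + 2)*(v^3 + 7*v^2 + 8*v - 16) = (v + 2)*(v + 4)*(v^2 + 3*v - 4) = (v - 1)*(v + 2)*(v + 4)*(v + 4)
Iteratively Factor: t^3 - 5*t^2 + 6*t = (t)*(t^2 - 5*t + 6) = t*(t - 3)*(t - 2)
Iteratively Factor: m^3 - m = (m - 1)*(m^2 + m) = (m - 1)*(m + 1)*(m)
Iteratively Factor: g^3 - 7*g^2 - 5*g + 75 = (g - 5)*(g^2 - 2*g - 15) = (g - 5)*(g + 3)*(g - 5)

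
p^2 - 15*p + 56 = (p - 8)*(p - 7)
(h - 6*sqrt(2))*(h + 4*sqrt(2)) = h^2 - 2*sqrt(2)*h - 48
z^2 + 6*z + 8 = (z + 2)*(z + 4)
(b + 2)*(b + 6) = b^2 + 8*b + 12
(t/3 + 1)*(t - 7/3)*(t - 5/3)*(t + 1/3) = t^4/3 - 2*t^3/9 - 76*t^2/27 + 242*t/81 + 35/27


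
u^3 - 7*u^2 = u^2*(u - 7)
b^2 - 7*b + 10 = (b - 5)*(b - 2)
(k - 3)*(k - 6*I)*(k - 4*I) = k^3 - 3*k^2 - 10*I*k^2 - 24*k + 30*I*k + 72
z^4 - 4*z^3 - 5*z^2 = z^2*(z - 5)*(z + 1)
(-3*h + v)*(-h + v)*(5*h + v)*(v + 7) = 15*h^3*v + 105*h^3 - 17*h^2*v^2 - 119*h^2*v + h*v^3 + 7*h*v^2 + v^4 + 7*v^3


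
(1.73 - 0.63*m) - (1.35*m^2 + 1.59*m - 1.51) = -1.35*m^2 - 2.22*m + 3.24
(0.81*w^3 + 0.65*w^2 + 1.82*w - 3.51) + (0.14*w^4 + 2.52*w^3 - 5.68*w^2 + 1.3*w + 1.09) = 0.14*w^4 + 3.33*w^3 - 5.03*w^2 + 3.12*w - 2.42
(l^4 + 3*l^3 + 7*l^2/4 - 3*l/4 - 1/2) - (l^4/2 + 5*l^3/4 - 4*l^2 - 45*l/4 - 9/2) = l^4/2 + 7*l^3/4 + 23*l^2/4 + 21*l/2 + 4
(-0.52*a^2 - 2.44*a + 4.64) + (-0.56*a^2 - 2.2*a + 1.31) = -1.08*a^2 - 4.64*a + 5.95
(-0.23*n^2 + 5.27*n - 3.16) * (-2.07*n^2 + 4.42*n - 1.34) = 0.4761*n^4 - 11.9255*n^3 + 30.1428*n^2 - 21.029*n + 4.2344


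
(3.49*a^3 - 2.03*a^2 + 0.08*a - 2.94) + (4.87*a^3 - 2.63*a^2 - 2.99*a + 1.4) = 8.36*a^3 - 4.66*a^2 - 2.91*a - 1.54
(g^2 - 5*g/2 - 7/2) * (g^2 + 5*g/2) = g^4 - 39*g^2/4 - 35*g/4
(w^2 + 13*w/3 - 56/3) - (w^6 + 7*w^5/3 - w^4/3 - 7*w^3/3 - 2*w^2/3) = -w^6 - 7*w^5/3 + w^4/3 + 7*w^3/3 + 5*w^2/3 + 13*w/3 - 56/3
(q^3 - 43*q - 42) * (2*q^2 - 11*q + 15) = 2*q^5 - 11*q^4 - 71*q^3 + 389*q^2 - 183*q - 630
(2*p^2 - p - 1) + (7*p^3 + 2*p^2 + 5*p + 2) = 7*p^3 + 4*p^2 + 4*p + 1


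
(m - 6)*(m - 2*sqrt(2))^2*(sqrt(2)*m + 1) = sqrt(2)*m^4 - 6*sqrt(2)*m^3 - 7*m^3 + 4*sqrt(2)*m^2 + 42*m^2 - 24*sqrt(2)*m + 8*m - 48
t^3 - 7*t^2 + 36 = (t - 6)*(t - 3)*(t + 2)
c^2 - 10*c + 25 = (c - 5)^2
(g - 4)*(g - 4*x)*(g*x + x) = g^3*x - 4*g^2*x^2 - 3*g^2*x + 12*g*x^2 - 4*g*x + 16*x^2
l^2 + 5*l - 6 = (l - 1)*(l + 6)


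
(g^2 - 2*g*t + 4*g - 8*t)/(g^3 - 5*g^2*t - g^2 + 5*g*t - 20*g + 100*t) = (-g + 2*t)/(-g^2 + 5*g*t + 5*g - 25*t)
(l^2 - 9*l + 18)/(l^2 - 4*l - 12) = (l - 3)/(l + 2)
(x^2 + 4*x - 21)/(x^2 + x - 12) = (x + 7)/(x + 4)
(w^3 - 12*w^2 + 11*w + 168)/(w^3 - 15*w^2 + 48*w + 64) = (w^2 - 4*w - 21)/(w^2 - 7*w - 8)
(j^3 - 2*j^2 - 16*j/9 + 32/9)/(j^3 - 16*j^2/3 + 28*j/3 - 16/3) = (j + 4/3)/(j - 2)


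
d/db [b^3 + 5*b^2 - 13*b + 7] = 3*b^2 + 10*b - 13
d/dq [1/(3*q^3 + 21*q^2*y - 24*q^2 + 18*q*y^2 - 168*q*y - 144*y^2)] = (-3*q^2 - 14*q*y + 16*q - 6*y^2 + 56*y)/(3*(q^3 + 7*q^2*y - 8*q^2 + 6*q*y^2 - 56*q*y - 48*y^2)^2)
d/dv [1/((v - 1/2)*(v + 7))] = 2*(-4*v - 13)/(4*v^4 + 52*v^3 + 141*v^2 - 182*v + 49)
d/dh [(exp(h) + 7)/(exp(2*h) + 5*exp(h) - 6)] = (-(exp(h) + 7)*(2*exp(h) + 5) + exp(2*h) + 5*exp(h) - 6)*exp(h)/(exp(2*h) + 5*exp(h) - 6)^2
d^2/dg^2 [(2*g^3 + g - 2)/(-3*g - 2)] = 12*(-3*g^3 - 6*g^2 - 4*g + 4)/(27*g^3 + 54*g^2 + 36*g + 8)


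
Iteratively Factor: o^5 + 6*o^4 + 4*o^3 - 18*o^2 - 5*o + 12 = (o + 4)*(o^4 + 2*o^3 - 4*o^2 - 2*o + 3) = (o + 1)*(o + 4)*(o^3 + o^2 - 5*o + 3) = (o - 1)*(o + 1)*(o + 4)*(o^2 + 2*o - 3) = (o - 1)*(o + 1)*(o + 3)*(o + 4)*(o - 1)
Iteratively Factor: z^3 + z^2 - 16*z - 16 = (z - 4)*(z^2 + 5*z + 4) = (z - 4)*(z + 4)*(z + 1)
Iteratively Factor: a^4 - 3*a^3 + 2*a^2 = (a - 1)*(a^3 - 2*a^2) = a*(a - 1)*(a^2 - 2*a) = a*(a - 2)*(a - 1)*(a)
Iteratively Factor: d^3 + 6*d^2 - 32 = (d + 4)*(d^2 + 2*d - 8) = (d + 4)^2*(d - 2)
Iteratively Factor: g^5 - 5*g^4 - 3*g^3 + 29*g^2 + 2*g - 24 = (g + 1)*(g^4 - 6*g^3 + 3*g^2 + 26*g - 24) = (g - 3)*(g + 1)*(g^3 - 3*g^2 - 6*g + 8) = (g - 4)*(g - 3)*(g + 1)*(g^2 + g - 2) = (g - 4)*(g - 3)*(g + 1)*(g + 2)*(g - 1)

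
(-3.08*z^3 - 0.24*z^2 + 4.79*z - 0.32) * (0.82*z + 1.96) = -2.5256*z^4 - 6.2336*z^3 + 3.4574*z^2 + 9.126*z - 0.6272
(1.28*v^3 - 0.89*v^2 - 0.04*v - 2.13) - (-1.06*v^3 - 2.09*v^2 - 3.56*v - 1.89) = 2.34*v^3 + 1.2*v^2 + 3.52*v - 0.24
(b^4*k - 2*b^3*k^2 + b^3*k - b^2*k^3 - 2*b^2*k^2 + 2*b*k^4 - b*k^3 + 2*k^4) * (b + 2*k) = b^5*k + b^4*k - 5*b^3*k^3 - 5*b^2*k^3 + 4*b*k^5 + 4*k^5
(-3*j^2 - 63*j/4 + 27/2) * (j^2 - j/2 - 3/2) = -3*j^4 - 57*j^3/4 + 207*j^2/8 + 135*j/8 - 81/4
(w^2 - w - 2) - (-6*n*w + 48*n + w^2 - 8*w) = 6*n*w - 48*n + 7*w - 2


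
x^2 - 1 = (x - 1)*(x + 1)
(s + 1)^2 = s^2 + 2*s + 1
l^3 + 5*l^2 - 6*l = l*(l - 1)*(l + 6)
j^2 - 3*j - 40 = (j - 8)*(j + 5)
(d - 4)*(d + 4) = d^2 - 16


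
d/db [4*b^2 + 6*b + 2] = 8*b + 6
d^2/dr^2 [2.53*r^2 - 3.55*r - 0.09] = 5.06000000000000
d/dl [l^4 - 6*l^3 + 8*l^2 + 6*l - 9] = 4*l^3 - 18*l^2 + 16*l + 6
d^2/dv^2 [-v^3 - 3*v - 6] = -6*v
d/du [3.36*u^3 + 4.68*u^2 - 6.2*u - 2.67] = 10.08*u^2 + 9.36*u - 6.2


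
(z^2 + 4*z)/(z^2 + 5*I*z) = (z + 4)/(z + 5*I)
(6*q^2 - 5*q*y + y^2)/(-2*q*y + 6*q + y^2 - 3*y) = (-3*q + y)/(y - 3)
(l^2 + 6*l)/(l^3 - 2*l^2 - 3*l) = (l + 6)/(l^2 - 2*l - 3)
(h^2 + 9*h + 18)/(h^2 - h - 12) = (h + 6)/(h - 4)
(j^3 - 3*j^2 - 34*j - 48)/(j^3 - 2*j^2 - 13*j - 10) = (j^2 - 5*j - 24)/(j^2 - 4*j - 5)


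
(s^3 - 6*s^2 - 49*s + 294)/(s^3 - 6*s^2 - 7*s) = (s^2 + s - 42)/(s*(s + 1))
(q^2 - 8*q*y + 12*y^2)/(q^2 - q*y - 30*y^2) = (q - 2*y)/(q + 5*y)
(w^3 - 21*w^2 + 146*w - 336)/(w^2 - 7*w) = w - 14 + 48/w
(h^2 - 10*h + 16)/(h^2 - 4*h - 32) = (h - 2)/(h + 4)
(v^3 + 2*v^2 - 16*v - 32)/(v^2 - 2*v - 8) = v + 4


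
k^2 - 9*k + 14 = (k - 7)*(k - 2)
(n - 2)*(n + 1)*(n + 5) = n^3 + 4*n^2 - 7*n - 10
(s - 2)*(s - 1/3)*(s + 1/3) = s^3 - 2*s^2 - s/9 + 2/9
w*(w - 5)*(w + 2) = w^3 - 3*w^2 - 10*w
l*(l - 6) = l^2 - 6*l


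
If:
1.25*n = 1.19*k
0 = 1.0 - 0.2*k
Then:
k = 5.00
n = 4.76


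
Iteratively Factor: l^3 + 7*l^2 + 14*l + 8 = (l + 2)*(l^2 + 5*l + 4) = (l + 1)*(l + 2)*(l + 4)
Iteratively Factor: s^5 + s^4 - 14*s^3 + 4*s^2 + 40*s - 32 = (s + 4)*(s^4 - 3*s^3 - 2*s^2 + 12*s - 8) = (s - 1)*(s + 4)*(s^3 - 2*s^2 - 4*s + 8) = (s - 2)*(s - 1)*(s + 4)*(s^2 - 4) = (s - 2)^2*(s - 1)*(s + 4)*(s + 2)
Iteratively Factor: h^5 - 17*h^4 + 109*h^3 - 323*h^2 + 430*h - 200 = (h - 4)*(h^4 - 13*h^3 + 57*h^2 - 95*h + 50) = (h - 5)*(h - 4)*(h^3 - 8*h^2 + 17*h - 10) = (h - 5)^2*(h - 4)*(h^2 - 3*h + 2) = (h - 5)^2*(h - 4)*(h - 2)*(h - 1)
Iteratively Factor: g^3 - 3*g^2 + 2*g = (g - 1)*(g^2 - 2*g) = (g - 2)*(g - 1)*(g)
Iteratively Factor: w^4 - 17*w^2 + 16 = (w - 1)*(w^3 + w^2 - 16*w - 16) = (w - 4)*(w - 1)*(w^2 + 5*w + 4) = (w - 4)*(w - 1)*(w + 1)*(w + 4)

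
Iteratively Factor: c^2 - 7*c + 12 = (c - 4)*(c - 3)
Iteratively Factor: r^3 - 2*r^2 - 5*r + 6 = (r + 2)*(r^2 - 4*r + 3) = (r - 3)*(r + 2)*(r - 1)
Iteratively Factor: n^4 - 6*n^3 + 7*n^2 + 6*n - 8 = (n - 1)*(n^3 - 5*n^2 + 2*n + 8) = (n - 2)*(n - 1)*(n^2 - 3*n - 4) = (n - 2)*(n - 1)*(n + 1)*(n - 4)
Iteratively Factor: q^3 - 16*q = (q)*(q^2 - 16) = q*(q + 4)*(q - 4)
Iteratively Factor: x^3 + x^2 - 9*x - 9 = (x - 3)*(x^2 + 4*x + 3) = (x - 3)*(x + 3)*(x + 1)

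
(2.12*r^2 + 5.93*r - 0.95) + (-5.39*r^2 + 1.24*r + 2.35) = -3.27*r^2 + 7.17*r + 1.4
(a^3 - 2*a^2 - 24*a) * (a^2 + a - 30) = a^5 - a^4 - 56*a^3 + 36*a^2 + 720*a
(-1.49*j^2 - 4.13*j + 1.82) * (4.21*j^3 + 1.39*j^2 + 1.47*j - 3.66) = -6.2729*j^5 - 19.4584*j^4 - 0.268799999999999*j^3 + 1.9121*j^2 + 17.7912*j - 6.6612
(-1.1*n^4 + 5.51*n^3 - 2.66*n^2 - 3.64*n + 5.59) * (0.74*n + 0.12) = -0.814*n^5 + 3.9454*n^4 - 1.3072*n^3 - 3.0128*n^2 + 3.6998*n + 0.6708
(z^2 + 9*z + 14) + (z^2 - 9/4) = 2*z^2 + 9*z + 47/4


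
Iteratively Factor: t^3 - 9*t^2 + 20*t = (t - 5)*(t^2 - 4*t) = t*(t - 5)*(t - 4)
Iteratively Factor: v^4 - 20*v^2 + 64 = (v + 4)*(v^3 - 4*v^2 - 4*v + 16) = (v + 2)*(v + 4)*(v^2 - 6*v + 8) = (v - 4)*(v + 2)*(v + 4)*(v - 2)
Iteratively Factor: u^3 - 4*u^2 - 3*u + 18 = (u + 2)*(u^2 - 6*u + 9) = (u - 3)*(u + 2)*(u - 3)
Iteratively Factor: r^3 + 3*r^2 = (r + 3)*(r^2) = r*(r + 3)*(r)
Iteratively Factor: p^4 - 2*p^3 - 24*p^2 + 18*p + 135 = (p - 5)*(p^3 + 3*p^2 - 9*p - 27) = (p - 5)*(p + 3)*(p^2 - 9) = (p - 5)*(p - 3)*(p + 3)*(p + 3)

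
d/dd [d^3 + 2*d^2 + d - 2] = 3*d^2 + 4*d + 1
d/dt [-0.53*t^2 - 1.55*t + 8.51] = -1.06*t - 1.55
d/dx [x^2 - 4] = 2*x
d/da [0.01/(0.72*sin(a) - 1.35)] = -0.0072*cos(a)/(0.72*sin(a) - 1.35)^2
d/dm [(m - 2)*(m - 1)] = 2*m - 3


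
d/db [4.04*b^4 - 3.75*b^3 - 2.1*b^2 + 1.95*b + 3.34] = 16.16*b^3 - 11.25*b^2 - 4.2*b + 1.95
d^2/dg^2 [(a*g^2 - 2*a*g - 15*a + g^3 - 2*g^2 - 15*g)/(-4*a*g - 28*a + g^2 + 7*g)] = 2*((-4*a + 2*g + 7)^2*(-a*g^2 + 2*a*g + 15*a - g^3 + 2*g^2 + 15*g) + (-a - 3*g + 2)*(4*a*g + 28*a - g^2 - 7*g)^2 + (4*a*g + 28*a - g^2 - 7*g)*(-a*g^2 + 2*a*g + 15*a - g^3 + 2*g^2 + 15*g + (-4*a + 2*g + 7)*(-2*a*g + 2*a - 3*g^2 + 4*g + 15)))/(4*a*g + 28*a - g^2 - 7*g)^3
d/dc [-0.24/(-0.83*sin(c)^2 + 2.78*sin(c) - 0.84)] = (0.6672 - 0.3984*sin(c))*cos(c)/(0.83*sin(c)^2 - 2.78*sin(c) + 0.84)^2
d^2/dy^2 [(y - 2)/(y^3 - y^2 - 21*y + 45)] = 2*(3*y^3 + 3*y^2 + 29*y - 3)/(y^7 + 3*y^6 - 51*y^5 - 73*y^4 + 1011*y^3 - 135*y^2 - 7425*y + 10125)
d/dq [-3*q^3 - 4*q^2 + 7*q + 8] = -9*q^2 - 8*q + 7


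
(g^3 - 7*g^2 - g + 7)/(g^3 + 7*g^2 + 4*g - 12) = (g^2 - 6*g - 7)/(g^2 + 8*g + 12)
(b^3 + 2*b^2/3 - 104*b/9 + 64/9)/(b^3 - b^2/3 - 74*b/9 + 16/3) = (b + 4)/(b + 3)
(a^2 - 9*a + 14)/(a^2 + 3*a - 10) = (a - 7)/(a + 5)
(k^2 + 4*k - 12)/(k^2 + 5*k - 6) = (k - 2)/(k - 1)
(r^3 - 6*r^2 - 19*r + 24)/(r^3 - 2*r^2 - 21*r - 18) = (r^2 - 9*r + 8)/(r^2 - 5*r - 6)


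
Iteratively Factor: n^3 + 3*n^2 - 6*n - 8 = (n + 1)*(n^2 + 2*n - 8) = (n - 2)*(n + 1)*(n + 4)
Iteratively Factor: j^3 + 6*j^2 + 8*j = (j + 4)*(j^2 + 2*j) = (j + 2)*(j + 4)*(j)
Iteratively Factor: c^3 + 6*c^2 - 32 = (c + 4)*(c^2 + 2*c - 8) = (c + 4)^2*(c - 2)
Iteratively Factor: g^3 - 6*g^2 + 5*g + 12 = (g + 1)*(g^2 - 7*g + 12) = (g - 4)*(g + 1)*(g - 3)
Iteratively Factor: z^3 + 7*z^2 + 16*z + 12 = (z + 3)*(z^2 + 4*z + 4) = (z + 2)*(z + 3)*(z + 2)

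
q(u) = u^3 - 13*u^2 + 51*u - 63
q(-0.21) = -74.29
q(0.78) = -30.65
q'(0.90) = 30.03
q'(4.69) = -4.95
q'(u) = 3*u^2 - 26*u + 51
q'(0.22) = 45.43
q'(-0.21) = 56.59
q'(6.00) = 3.00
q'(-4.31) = 218.79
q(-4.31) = -604.36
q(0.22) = -52.40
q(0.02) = -61.99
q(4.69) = -6.60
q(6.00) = -9.00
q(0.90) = -26.90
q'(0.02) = 50.48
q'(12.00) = 171.00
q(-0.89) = -119.39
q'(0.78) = 32.55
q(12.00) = 405.00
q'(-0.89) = 76.52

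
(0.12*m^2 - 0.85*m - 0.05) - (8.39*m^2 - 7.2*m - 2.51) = -8.27*m^2 + 6.35*m + 2.46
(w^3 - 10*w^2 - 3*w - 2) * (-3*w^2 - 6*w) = -3*w^5 + 24*w^4 + 69*w^3 + 24*w^2 + 12*w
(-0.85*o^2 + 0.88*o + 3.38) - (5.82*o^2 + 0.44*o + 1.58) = -6.67*o^2 + 0.44*o + 1.8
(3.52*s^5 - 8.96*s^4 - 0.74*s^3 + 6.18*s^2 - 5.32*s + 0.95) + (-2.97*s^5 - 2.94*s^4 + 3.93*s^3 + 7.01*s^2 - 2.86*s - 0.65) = 0.55*s^5 - 11.9*s^4 + 3.19*s^3 + 13.19*s^2 - 8.18*s + 0.3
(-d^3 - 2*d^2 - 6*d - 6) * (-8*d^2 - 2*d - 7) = 8*d^5 + 18*d^4 + 59*d^3 + 74*d^2 + 54*d + 42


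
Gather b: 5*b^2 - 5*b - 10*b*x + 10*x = 5*b^2 + b*(-10*x - 5) + 10*x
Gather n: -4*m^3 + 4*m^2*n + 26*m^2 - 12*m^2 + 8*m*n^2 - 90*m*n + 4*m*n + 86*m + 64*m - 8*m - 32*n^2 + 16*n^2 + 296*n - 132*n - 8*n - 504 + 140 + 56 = -4*m^3 + 14*m^2 + 142*m + n^2*(8*m - 16) + n*(4*m^2 - 86*m + 156) - 308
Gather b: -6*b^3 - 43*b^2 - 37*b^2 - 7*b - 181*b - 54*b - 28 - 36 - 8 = -6*b^3 - 80*b^2 - 242*b - 72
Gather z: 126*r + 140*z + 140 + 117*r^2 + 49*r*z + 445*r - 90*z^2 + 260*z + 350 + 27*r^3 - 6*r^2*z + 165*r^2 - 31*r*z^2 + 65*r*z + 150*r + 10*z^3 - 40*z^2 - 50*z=27*r^3 + 282*r^2 + 721*r + 10*z^3 + z^2*(-31*r - 130) + z*(-6*r^2 + 114*r + 350) + 490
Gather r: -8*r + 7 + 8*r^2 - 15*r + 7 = 8*r^2 - 23*r + 14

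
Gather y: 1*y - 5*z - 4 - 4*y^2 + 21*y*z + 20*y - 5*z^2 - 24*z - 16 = -4*y^2 + y*(21*z + 21) - 5*z^2 - 29*z - 20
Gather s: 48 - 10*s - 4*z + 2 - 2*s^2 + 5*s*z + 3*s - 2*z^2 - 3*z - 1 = -2*s^2 + s*(5*z - 7) - 2*z^2 - 7*z + 49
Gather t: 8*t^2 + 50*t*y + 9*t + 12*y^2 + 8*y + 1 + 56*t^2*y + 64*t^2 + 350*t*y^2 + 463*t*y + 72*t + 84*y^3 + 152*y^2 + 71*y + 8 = t^2*(56*y + 72) + t*(350*y^2 + 513*y + 81) + 84*y^3 + 164*y^2 + 79*y + 9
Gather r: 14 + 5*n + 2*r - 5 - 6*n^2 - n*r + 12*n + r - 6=-6*n^2 + 17*n + r*(3 - n) + 3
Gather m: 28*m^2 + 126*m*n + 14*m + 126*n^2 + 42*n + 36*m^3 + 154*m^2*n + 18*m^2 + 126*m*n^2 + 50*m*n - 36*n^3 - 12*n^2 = 36*m^3 + m^2*(154*n + 46) + m*(126*n^2 + 176*n + 14) - 36*n^3 + 114*n^2 + 42*n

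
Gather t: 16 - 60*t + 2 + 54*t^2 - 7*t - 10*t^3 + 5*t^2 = -10*t^3 + 59*t^2 - 67*t + 18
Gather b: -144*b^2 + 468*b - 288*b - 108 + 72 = -144*b^2 + 180*b - 36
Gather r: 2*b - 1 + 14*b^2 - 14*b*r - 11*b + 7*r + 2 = 14*b^2 - 9*b + r*(7 - 14*b) + 1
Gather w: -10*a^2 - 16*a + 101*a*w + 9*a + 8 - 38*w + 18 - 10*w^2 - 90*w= -10*a^2 - 7*a - 10*w^2 + w*(101*a - 128) + 26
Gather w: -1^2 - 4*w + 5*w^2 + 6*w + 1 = 5*w^2 + 2*w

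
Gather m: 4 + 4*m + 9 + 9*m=13*m + 13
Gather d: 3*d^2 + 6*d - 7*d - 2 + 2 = 3*d^2 - d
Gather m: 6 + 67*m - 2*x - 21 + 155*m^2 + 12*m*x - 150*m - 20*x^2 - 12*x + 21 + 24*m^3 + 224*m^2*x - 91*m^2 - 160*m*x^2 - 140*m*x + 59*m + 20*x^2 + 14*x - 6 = 24*m^3 + m^2*(224*x + 64) + m*(-160*x^2 - 128*x - 24)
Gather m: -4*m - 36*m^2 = -36*m^2 - 4*m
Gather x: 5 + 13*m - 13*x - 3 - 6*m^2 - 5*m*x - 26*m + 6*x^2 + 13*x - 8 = -6*m^2 - 5*m*x - 13*m + 6*x^2 - 6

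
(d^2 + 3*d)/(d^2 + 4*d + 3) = d/(d + 1)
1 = 1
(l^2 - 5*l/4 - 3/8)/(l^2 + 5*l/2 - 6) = (l + 1/4)/(l + 4)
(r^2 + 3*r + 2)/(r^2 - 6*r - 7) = (r + 2)/(r - 7)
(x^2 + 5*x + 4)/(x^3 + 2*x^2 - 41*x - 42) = (x + 4)/(x^2 + x - 42)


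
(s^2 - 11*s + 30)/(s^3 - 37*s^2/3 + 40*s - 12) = 3*(s - 5)/(3*s^2 - 19*s + 6)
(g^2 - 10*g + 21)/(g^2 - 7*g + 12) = (g - 7)/(g - 4)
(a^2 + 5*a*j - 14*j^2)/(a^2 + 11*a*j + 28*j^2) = (a - 2*j)/(a + 4*j)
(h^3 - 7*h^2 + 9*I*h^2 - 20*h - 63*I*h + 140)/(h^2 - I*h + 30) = (h^2 + h*(-7 + 4*I) - 28*I)/(h - 6*I)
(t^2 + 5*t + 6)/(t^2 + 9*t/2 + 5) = 2*(t + 3)/(2*t + 5)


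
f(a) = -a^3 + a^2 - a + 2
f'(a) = -3*a^2 + 2*a - 1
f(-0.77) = 3.82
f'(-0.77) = -4.32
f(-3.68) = 69.06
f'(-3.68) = -48.99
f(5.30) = -124.09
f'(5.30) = -74.67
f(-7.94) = 573.55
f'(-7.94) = -206.01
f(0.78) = 1.35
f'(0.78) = -1.27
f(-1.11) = 5.71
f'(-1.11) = -6.92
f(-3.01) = 41.34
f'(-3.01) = -34.20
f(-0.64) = 3.31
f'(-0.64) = -3.51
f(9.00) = -655.00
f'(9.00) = -226.00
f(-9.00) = 821.00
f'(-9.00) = -262.00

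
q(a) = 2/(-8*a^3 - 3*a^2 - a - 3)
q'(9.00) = 0.00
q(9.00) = 0.00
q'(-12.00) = 0.00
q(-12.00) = 0.00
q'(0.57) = 0.67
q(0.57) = -0.33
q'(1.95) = 0.04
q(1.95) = -0.03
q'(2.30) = 0.02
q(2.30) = -0.02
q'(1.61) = 0.07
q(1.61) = -0.04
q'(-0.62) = 4.92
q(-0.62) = -1.23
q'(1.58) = 0.07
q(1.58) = -0.05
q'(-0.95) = 7.68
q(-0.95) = 0.95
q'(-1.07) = 2.24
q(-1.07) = 0.45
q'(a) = 2*(24*a^2 + 6*a + 1)/(-8*a^3 - 3*a^2 - a - 3)^2 = 2*(24*a^2 + 6*a + 1)/(8*a^3 + 3*a^2 + a + 3)^2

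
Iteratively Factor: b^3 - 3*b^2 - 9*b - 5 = (b + 1)*(b^2 - 4*b - 5) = (b + 1)^2*(b - 5)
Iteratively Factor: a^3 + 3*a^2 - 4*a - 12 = (a + 3)*(a^2 - 4) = (a - 2)*(a + 3)*(a + 2)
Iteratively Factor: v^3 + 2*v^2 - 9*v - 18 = (v - 3)*(v^2 + 5*v + 6) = (v - 3)*(v + 3)*(v + 2)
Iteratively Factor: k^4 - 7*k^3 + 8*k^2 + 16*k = (k + 1)*(k^3 - 8*k^2 + 16*k) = (k - 4)*(k + 1)*(k^2 - 4*k) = (k - 4)^2*(k + 1)*(k)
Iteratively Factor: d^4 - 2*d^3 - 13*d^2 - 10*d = (d - 5)*(d^3 + 3*d^2 + 2*d) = (d - 5)*(d + 2)*(d^2 + d) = d*(d - 5)*(d + 2)*(d + 1)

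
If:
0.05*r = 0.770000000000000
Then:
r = 15.40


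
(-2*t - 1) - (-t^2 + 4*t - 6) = t^2 - 6*t + 5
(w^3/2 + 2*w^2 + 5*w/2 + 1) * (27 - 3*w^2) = -3*w^5/2 - 6*w^4 + 6*w^3 + 51*w^2 + 135*w/2 + 27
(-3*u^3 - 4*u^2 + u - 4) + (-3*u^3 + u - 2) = -6*u^3 - 4*u^2 + 2*u - 6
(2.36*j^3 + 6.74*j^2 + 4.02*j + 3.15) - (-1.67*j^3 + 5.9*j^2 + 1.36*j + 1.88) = 4.03*j^3 + 0.84*j^2 + 2.66*j + 1.27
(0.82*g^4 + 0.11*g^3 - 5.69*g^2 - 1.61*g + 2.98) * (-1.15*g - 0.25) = -0.943*g^5 - 0.3315*g^4 + 6.516*g^3 + 3.274*g^2 - 3.0245*g - 0.745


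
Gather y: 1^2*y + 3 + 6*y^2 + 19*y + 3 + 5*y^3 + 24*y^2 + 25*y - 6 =5*y^3 + 30*y^2 + 45*y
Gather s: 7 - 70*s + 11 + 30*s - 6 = 12 - 40*s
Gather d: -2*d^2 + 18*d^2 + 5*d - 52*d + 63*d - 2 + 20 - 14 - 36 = 16*d^2 + 16*d - 32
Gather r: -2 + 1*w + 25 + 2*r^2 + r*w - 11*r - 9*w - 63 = 2*r^2 + r*(w - 11) - 8*w - 40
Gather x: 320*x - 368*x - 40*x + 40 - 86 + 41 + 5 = -88*x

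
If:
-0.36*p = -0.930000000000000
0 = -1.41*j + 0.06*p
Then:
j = 0.11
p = 2.58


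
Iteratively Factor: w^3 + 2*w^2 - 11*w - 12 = (w + 1)*(w^2 + w - 12) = (w - 3)*(w + 1)*(w + 4)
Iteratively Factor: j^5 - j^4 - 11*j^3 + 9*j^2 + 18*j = (j + 1)*(j^4 - 2*j^3 - 9*j^2 + 18*j) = (j - 3)*(j + 1)*(j^3 + j^2 - 6*j) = j*(j - 3)*(j + 1)*(j^2 + j - 6) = j*(j - 3)*(j + 1)*(j + 3)*(j - 2)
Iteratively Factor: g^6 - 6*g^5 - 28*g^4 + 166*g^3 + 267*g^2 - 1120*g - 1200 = (g - 5)*(g^5 - g^4 - 33*g^3 + g^2 + 272*g + 240) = (g - 5)*(g + 4)*(g^4 - 5*g^3 - 13*g^2 + 53*g + 60) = (g - 5)*(g + 1)*(g + 4)*(g^3 - 6*g^2 - 7*g + 60) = (g - 5)*(g + 1)*(g + 3)*(g + 4)*(g^2 - 9*g + 20) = (g - 5)*(g - 4)*(g + 1)*(g + 3)*(g + 4)*(g - 5)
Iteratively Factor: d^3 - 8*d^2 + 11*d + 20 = (d - 4)*(d^2 - 4*d - 5) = (d - 5)*(d - 4)*(d + 1)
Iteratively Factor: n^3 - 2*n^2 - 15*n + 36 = (n + 4)*(n^2 - 6*n + 9) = (n - 3)*(n + 4)*(n - 3)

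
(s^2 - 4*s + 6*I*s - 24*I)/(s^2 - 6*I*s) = (s^2 - 4*s + 6*I*s - 24*I)/(s*(s - 6*I))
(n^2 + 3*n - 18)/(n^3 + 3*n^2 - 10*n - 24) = (n + 6)/(n^2 + 6*n + 8)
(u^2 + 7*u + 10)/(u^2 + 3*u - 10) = (u + 2)/(u - 2)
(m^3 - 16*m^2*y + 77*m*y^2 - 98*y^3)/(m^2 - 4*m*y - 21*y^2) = (m^2 - 9*m*y + 14*y^2)/(m + 3*y)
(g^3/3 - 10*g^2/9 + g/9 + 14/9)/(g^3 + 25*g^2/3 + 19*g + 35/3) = (3*g^2 - 13*g + 14)/(3*(3*g^2 + 22*g + 35))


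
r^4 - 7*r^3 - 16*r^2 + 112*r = r*(r - 7)*(r - 4)*(r + 4)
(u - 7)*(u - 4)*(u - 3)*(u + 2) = u^4 - 12*u^3 + 33*u^2 + 38*u - 168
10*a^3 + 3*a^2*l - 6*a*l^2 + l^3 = (-5*a + l)*(-2*a + l)*(a + l)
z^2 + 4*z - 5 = (z - 1)*(z + 5)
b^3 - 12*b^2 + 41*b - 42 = (b - 7)*(b - 3)*(b - 2)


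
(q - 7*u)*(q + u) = q^2 - 6*q*u - 7*u^2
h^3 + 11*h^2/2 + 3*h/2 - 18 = (h - 3/2)*(h + 3)*(h + 4)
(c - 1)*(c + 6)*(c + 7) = c^3 + 12*c^2 + 29*c - 42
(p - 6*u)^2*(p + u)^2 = p^4 - 10*p^3*u + 13*p^2*u^2 + 60*p*u^3 + 36*u^4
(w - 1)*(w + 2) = w^2 + w - 2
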